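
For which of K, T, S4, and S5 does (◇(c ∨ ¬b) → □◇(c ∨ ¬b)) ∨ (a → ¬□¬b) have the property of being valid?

T, S4, S5

T-tableau for the negation ¬((◇(c ∨ ¬b) → □◇(c ∨ ¬b)) ∨ (a → ¬□¬b)):
1. ¬((◇(c ∨ ¬b) → □◇(c ∨ ¬b)) ∨ (a → ¬□¬b)), u
2. ¬(◇(c ∨ ¬b) → □◇(c ∨ ¬b)), u
3. ¬(a → ¬□¬b), u
4. ◇(c ∨ ¬b), u
5. ¬□◇(c ∨ ¬b), u
6. a, u
7. □¬b, u
8. ¬b, u
9. c ∨ ¬b, v
10. ¬b, v
11. ¬◇(c ∨ ¬b), w
12. ¬b, w
13. ¬(c ∨ ¬b), w
14. ¬c, w
15. b, w
Accessibility: uRu, uRv, uRw, vRv, wRw
Branch closes: b and ¬b both at w.
Every branch closes (one shown): valid in T, hence also in S4, S5 (every theorem of T is a theorem of S4 and S5).
K-tableau for the negation ¬((◇(c ∨ ¬b) → □◇(c ∨ ¬b)) ∨ (a → ¬□¬b)):
1. ¬((◇(c ∨ ¬b) → □◇(c ∨ ¬b)) ∨ (a → ¬□¬b)), u
2. ¬(◇(c ∨ ¬b) → □◇(c ∨ ¬b)), u
3. ¬(a → ¬□¬b), u
4. ◇(c ∨ ¬b), u
5. ¬□◇(c ∨ ¬b), u
6. a, u
7. □¬b, u
8. c ∨ ¬b, v
9. ¬b, v
10. ¬◇(c ∨ ¬b), w
11. ¬b, w
Accessibility: uRv, uRw
Complete open branch: countermodel on a K-frame, so not valid in K.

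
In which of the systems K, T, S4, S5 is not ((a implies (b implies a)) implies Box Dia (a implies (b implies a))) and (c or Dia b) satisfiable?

T-tableau for the formula:
1. not ((a implies (b implies a)) implies Box Dia (a implies (b implies a))) and (c or Dia b), w0
2. not ((a implies (b implies a)) implies Box Dia (a implies (b implies a))), w0
3. c or Dia b, w0
4. a implies (b implies a), w0
5. not Box Dia (a implies (b implies a)), w0
6. Dia b, w0
7. b implies a, w0
8. a, w0
9. not Dia (a implies (b implies a)), w1
10. not (a implies (b implies a)), w1
11. a, w1
12. not (b implies a), w1
13. b, w1
14. not a, w1
Accessibility: w0Rw0, w0Rw1, w1Rw1
Branch closes: a and not a both at w1.
Every branch closes (one shown): unsatisfiable in T, hence also in S4, S5 (every S4/S5-frame is a T-frame).
K-tableau for the formula:
1. not ((a implies (b implies a)) implies Box Dia (a implies (b implies a))) and (c or Dia b), w0
2. not ((a implies (b implies a)) implies Box Dia (a implies (b implies a))), w0
3. c or Dia b, w0
4. a implies (b implies a), w0
5. not Box Dia (a implies (b implies a)), w0
6. Dia b, w0
7. b implies a, w0
8. a, w0
9. not Dia (a implies (b implies a)), w1
10. b, w2
Accessibility: w0Rw1, w0Rw2
Complete open branch: satisfiable in K.

K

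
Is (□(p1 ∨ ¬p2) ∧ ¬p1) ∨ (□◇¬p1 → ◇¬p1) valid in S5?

Yes, valid

Tableau for the negation ¬((□(p1 ∨ ¬p2) ∧ ¬p1) ∨ (□◇¬p1 → ◇¬p1)):
1. ¬((□(p1 ∨ ¬p2) ∧ ¬p1) ∨ (□◇¬p1 → ◇¬p1)), u
2. ¬(□(p1 ∨ ¬p2) ∧ ¬p1), u
3. ¬(□◇¬p1 → ◇¬p1), u
4. □◇¬p1, u
5. ¬◇¬p1, u
6. ◇¬p1, u
7. p1, u
8. ¬p1, v
9. ◇¬p1, v
10. p1, v
Accessibility: uRu, uRv, vRu, vRv
Branch closes: p1 and ¬p1 both at v.
All branches of the negation close; one closing branch shown above.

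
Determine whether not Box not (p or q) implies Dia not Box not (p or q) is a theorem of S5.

Valid in S5

Tableau for the negation not (not Box not (p or q) implies Dia not Box not (p or q)):
1. not (not Box not (p or q) implies Dia not Box not (p or q)), u
2. not Box not (p or q), u   [neg-implies-rule on 1]
3. not Dia not Box not (p or q), u   [neg-implies-rule on 1]
4. Box not (p or q), u   [neg-Dia-rule on 3 via uRu]
5. not (p or q), u   [Box-rule on 4 via uRu]
6. not p, u   [neg-or-rule on 5]
7. not q, u   [neg-or-rule on 5]
8. p or q, v   [neg-Box-rule on 2: fresh world v, uRv]
9. Box not (p or q), v   [neg-Dia-rule on 3 via uRv]
10. not (p or q), v   [Box-rule on 4 via uRv]
11. not p, v   [neg-or-rule on 10]
12. not q, v   [neg-or-rule on 10]
13. q, v   [or-rule on 8 (branches; this branch)]
Accessibility: uRu, uRv, vRu, vRv
Branch closes: q and not q both at v.
All branches of the negation close; one closing branch shown above.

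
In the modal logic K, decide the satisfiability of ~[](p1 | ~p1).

1. ~[](p1 | ~p1), 0
2. ~(p1 | ~p1), 1
3. ~p1, 1
4. p1, 1
Accessibility: 0R1
Branch closes: p1 and ~p1 both at 1.
All branches of the tableau close; one closing branch shown above.

No, unsatisfiable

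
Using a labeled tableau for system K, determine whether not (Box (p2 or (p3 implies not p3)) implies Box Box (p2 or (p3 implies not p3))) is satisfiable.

Yes, satisfiable

1. not (Box (p2 or (p3 implies not p3)) implies Box Box (p2 or (p3 implies not p3))), 0
2. Box (p2 or (p3 implies not p3)), 0   [neg-implies-rule on 1]
3. not Box Box (p2 or (p3 implies not p3)), 0   [neg-implies-rule on 1]
4. not Box (p2 or (p3 implies not p3)), 1   [neg-Box-rule on 3: fresh world 1, 0R1]
5. p2 or (p3 implies not p3), 1   [Box-rule on 2 via 0R1]
6. p3 implies not p3, 1   [or-rule on 5 (branches; this branch)]
7. not p3, 1   [implies-rule on 6 (branches; this branch)]
8. not (p2 or (p3 implies not p3)), 2   [neg-Box-rule on 4: fresh world 2, 1R2]
9. not p2, 2   [neg-or-rule on 8]
10. not (p3 implies not p3), 2   [neg-or-rule on 8]
11. p3, 2   [neg-implies-rule on 10]
Accessibility: 0R1, 1R2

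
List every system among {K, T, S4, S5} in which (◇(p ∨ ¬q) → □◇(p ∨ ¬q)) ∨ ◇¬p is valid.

T, S4, S5

T-tableau for the negation ¬((◇(p ∨ ¬q) → □◇(p ∨ ¬q)) ∨ ◇¬p):
1. ¬((◇(p ∨ ¬q) → □◇(p ∨ ¬q)) ∨ ◇¬p), u
2. ¬(◇(p ∨ ¬q) → □◇(p ∨ ¬q)), u
3. ¬◇¬p, u
4. ◇(p ∨ ¬q), u
5. ¬□◇(p ∨ ¬q), u
6. p, u
7. p ∨ ¬q, v
8. p, v
9. ¬q, v
10. ¬◇(p ∨ ¬q), w
11. p, w
12. ¬(p ∨ ¬q), w
13. ¬p, w
14. q, w
Accessibility: uRu, uRv, uRw, vRv, wRw
Branch closes: p and ¬p both at w.
Every branch closes (one shown): valid in T, hence also in S4, S5 (every theorem of T is a theorem of S4 and S5).
K-tableau for the negation ¬((◇(p ∨ ¬q) → □◇(p ∨ ¬q)) ∨ ◇¬p):
1. ¬((◇(p ∨ ¬q) → □◇(p ∨ ¬q)) ∨ ◇¬p), u
2. ¬(◇(p ∨ ¬q) → □◇(p ∨ ¬q)), u
3. ¬◇¬p, u
4. ◇(p ∨ ¬q), u
5. ¬□◇(p ∨ ¬q), u
6. p ∨ ¬q, v
7. p, v
8. ¬q, v
9. ¬◇(p ∨ ¬q), w
10. p, w
Accessibility: uRv, uRw
Complete open branch: countermodel on a K-frame, so not valid in K.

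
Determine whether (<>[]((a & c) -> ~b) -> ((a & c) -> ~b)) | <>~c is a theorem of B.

Yes, valid

Tableau for the negation ~((<>[]((a & c) -> ~b) -> ((a & c) -> ~b)) | <>~c):
1. ~((<>[]((a & c) -> ~b) -> ((a & c) -> ~b)) | <>~c), 0
2. ~(<>[]((a & c) -> ~b) -> ((a & c) -> ~b)), 0
3. ~<>~c, 0
4. <>[]((a & c) -> ~b), 0
5. ~((a & c) -> ~b), 0
6. a & c, 0
7. b, 0
8. a, 0
9. c, 0
10. []((a & c) -> ~b), 1
11. c, 1
12. (a & c) -> ~b, 0
13. (a & c) -> ~b, 1
14. ~(a & c), 0
15. ~b, 1
16. ~c, 0
Accessibility: 0R0, 0R1, 1R0, 1R1
Branch closes: c and ~c both at 0.
All branches of the negation close; one closing branch shown above.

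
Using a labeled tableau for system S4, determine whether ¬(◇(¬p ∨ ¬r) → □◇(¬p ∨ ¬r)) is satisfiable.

1. ¬(◇(¬p ∨ ¬r) → □◇(¬p ∨ ¬r)), 0
2. ◇(¬p ∨ ¬r), 0
3. ¬□◇(¬p ∨ ¬r), 0
4. ¬p ∨ ¬r, 1
5. ¬r, 1
6. ¬◇(¬p ∨ ¬r), 2
7. ¬(¬p ∨ ¬r), 2
8. p, 2
9. r, 2
Accessibility: 0R0, 0R1, 0R2, 1R1, 2R2

Satisfiable (open branch found)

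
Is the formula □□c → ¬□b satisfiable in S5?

Satisfiable

1. □□c → ¬□b, 0
2. ¬□b, 0   [→-rule on 1 (branches; this branch)]
3. ¬b, 1   [¬□-rule on 2: fresh world 1, 0R1]
Accessibility: 0R0, 0R1, 1R0, 1R1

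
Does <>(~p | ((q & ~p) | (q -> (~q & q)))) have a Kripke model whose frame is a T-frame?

1. <>(~p | ((q & ~p) | (q -> (~q & q)))), u
2. ~p | ((q & ~p) | (q -> (~q & q))), v   [<>-rule on 1: fresh world v, uRv]
3. (q & ~p) | (q -> (~q & q)), v   [|-rule on 2 (branches; this branch)]
4. q -> (~q & q), v   [|-rule on 3 (branches; this branch)]
5. ~q, v   [->-rule on 4 (branches; this branch)]
Accessibility: uRu, uRv, vRv

Satisfiable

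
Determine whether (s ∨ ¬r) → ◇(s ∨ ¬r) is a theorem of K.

Tableau for the negation ¬((s ∨ ¬r) → ◇(s ∨ ¬r)):
1. ¬((s ∨ ¬r) → ◇(s ∨ ¬r)), 0
2. s ∨ ¬r, 0
3. ¬◇(s ∨ ¬r), 0
4. ¬r, 0
The negation has an open branch (countermodel exists).

Not valid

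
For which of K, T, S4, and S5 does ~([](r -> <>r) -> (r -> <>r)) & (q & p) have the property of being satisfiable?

K

K-tableau for the formula:
1. ~([](r -> <>r) -> (r -> <>r)) & (q & p), u
2. ~([](r -> <>r) -> (r -> <>r)), u
3. q & p, u
4. [](r -> <>r), u
5. ~(r -> <>r), u
6. q, u
7. p, u
8. r, u
9. ~<>r, u
Complete open branch: satisfiable in K.
T-tableau for the formula:
1. ~([](r -> <>r) -> (r -> <>r)) & (q & p), u
2. ~([](r -> <>r) -> (r -> <>r)), u
3. q & p, u
4. [](r -> <>r), u
5. ~(r -> <>r), u
6. q, u
7. p, u
8. r, u
9. ~<>r, u
10. r -> <>r, u
11. ~r, u
Accessibility: uRu
Branch closes: r and ~r both at u.
Every branch closes (one shown): unsatisfiable in T, hence also in S4, S5 (every S4/S5-frame is a T-frame).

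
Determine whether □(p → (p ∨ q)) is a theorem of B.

Tableau for the negation ¬□(p → (p ∨ q)):
1. ¬□(p → (p ∨ q)), w0
2. ¬(p → (p ∨ q)), w1
3. p, w1
4. ¬(p ∨ q), w1
5. ¬p, w1
6. ¬q, w1
Accessibility: w0Rw0, w0Rw1, w1Rw0, w1Rw1
Branch closes: p and ¬p both at w1.
All branches of the negation close; one closing branch shown above.

Yes, valid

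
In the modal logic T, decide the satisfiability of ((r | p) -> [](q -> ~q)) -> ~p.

Satisfiable

1. ((r | p) -> [](q -> ~q)) -> ~p, u
2. ~p, u
Accessibility: uRu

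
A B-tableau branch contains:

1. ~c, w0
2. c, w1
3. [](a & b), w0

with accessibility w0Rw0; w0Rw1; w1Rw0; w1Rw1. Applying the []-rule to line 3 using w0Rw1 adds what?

a & b, w1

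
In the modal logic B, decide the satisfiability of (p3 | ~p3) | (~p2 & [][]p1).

1. (p3 | ~p3) | (~p2 & [][]p1), w0
2. ~p2 & [][]p1, w0
3. ~p2, w0
4. [][]p1, w0
5. []p1, w0
6. p1, w0
Accessibility: w0Rw0

Satisfiable (open branch found)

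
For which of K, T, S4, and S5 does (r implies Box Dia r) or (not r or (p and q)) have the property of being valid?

S5-tableau for the negation not ((r implies Box Dia r) or (not r or (p and q))):
1. not ((r implies Box Dia r) or (not r or (p and q))), 0
2. not (r implies Box Dia r), 0   [neg-or-rule on 1]
3. not (not r or (p and q)), 0   [neg-or-rule on 1]
4. r, 0   [neg-implies-rule on 2]
5. not Box Dia r, 0   [neg-implies-rule on 2]
6. not (p and q), 0   [neg-or-rule on 3]
7. not q, 0   [neg-and-rule on 6 (branches; this branch)]
8. not Dia r, 1   [neg-Box-rule on 5: fresh world 1, 0R1]
9. not r, 0   [neg-Dia-rule on 8 via 1R0]
Accessibility: 0R0, 0R1, 1R0, 1R1
Branch closes: r and not r both at 0.
Every branch closes (one shown): valid in S5.
S4-tableau for the negation not ((r implies Box Dia r) or (not r or (p and q))):
1. not ((r implies Box Dia r) or (not r or (p and q))), 0
2. not (r implies Box Dia r), 0   [neg-or-rule on 1]
3. not (not r or (p and q)), 0   [neg-or-rule on 1]
4. r, 0   [neg-implies-rule on 2]
5. not Box Dia r, 0   [neg-implies-rule on 2]
6. not (p and q), 0   [neg-or-rule on 3]
7. not q, 0   [neg-and-rule on 6 (branches; this branch)]
8. not Dia r, 1   [neg-Box-rule on 5: fresh world 1, 0R1]
9. not r, 1   [neg-Dia-rule on 8 via 1R1]
Accessibility: 0R0, 0R1, 1R1
Complete open branch: countermodel on an S4-frame, so not valid in S4, nor in K, T (the same frame is also a K-frame and a T-frame).

S5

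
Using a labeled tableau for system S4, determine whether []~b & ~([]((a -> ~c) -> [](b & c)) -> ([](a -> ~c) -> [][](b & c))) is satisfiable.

Unsatisfiable

1. []~b & ~([]((a -> ~c) -> [](b & c)) -> ([](a -> ~c) -> [][](b & c))), 0
2. []~b, 0   [&-rule on 1]
3. ~([]((a -> ~c) -> [](b & c)) -> ([](a -> ~c) -> [][](b & c))), 0   [&-rule on 1]
4. []((a -> ~c) -> [](b & c)), 0   [~->-rule on 3]
5. ~([](a -> ~c) -> [][](b & c)), 0   [~->-rule on 3]
6. [](a -> ~c), 0   [~->-rule on 5]
7. ~[][](b & c), 0   [~->-rule on 5]
8. ~b, 0   [[]-rule on 2 via 0R0]
9. (a -> ~c) -> [](b & c), 0   [[]-rule on 4 via 0R0]
10. a -> ~c, 0   [[]-rule on 6 via 0R0]
11. [](b & c), 0   [->-rule on 9 (branches; this branch)]
12. b & c, 0   [[]-rule on 11 via 0R0]
13. b, 0   [&-rule on 12]
14. c, 0   [&-rule on 12]
Accessibility: 0R0
Branch closes: b and ~b both at 0.
Every branch closes; the branch above is one of them.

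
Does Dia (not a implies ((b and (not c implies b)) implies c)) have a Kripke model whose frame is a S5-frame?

Yes, satisfiable

1. Dia (not a implies ((b and (not c implies b)) implies c)), w0
2. not a implies ((b and (not c implies b)) implies c), w1   [Dia-rule on 1: fresh world w1, w0Rw1]
3. (b and (not c implies b)) implies c, w1   [implies-rule on 2 (branches; this branch)]
4. c, w1   [implies-rule on 3 (branches; this branch)]
Accessibility: w0Rw0, w0Rw1, w1Rw0, w1Rw1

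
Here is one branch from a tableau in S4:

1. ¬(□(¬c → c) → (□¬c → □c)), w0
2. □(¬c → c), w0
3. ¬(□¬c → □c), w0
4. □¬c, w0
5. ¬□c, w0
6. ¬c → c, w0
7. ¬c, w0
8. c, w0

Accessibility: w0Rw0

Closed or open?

Both c and ¬c appear at w0.

Yes, closed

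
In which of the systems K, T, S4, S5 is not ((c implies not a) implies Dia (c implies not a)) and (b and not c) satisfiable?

K

K-tableau for the formula:
1. not ((c implies not a) implies Dia (c implies not a)) and (b and not c), u
2. not ((c implies not a) implies Dia (c implies not a)), u
3. b and not c, u
4. c implies not a, u
5. not Dia (c implies not a), u
6. b, u
7. not c, u
8. not a, u
Complete open branch: satisfiable in K.
T-tableau for the formula:
1. not ((c implies not a) implies Dia (c implies not a)) and (b and not c), u
2. not ((c implies not a) implies Dia (c implies not a)), u
3. b and not c, u
4. c implies not a, u
5. not Dia (c implies not a), u
6. b, u
7. not c, u
8. not (c implies not a), u
9. c, u
10. a, u
Accessibility: uRu
Branch closes: c and not c both at u.
Every branch closes (one shown): unsatisfiable in T, hence also in S4, S5 (every S4/S5-frame is a T-frame).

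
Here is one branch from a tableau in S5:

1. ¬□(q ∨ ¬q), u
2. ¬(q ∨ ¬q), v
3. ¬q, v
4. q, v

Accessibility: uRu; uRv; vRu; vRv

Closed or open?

Yes, closed

Both q and ¬q appear at v.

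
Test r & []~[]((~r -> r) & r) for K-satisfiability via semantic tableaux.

1. r & []~[]((~r -> r) & r), w0
2. r, w0
3. []~[]((~r -> r) & r), w0

Satisfiable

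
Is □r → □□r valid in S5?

Tableau for the negation ¬(□r → □□r):
1. ¬(□r → □□r), 0
2. □r, 0
3. ¬□□r, 0
4. r, 0
5. ¬□r, 1
6. r, 1
7. ¬r, 2
8. r, 2
Accessibility: 0R0, 0R1, 0R2, 1R0, 1R1, 1R2, 2R0, 2R1, 2R2
Branch closes: r and ¬r both at 2.
Every branch of the negation's tableau closes; the branch above is one of them.

Yes, valid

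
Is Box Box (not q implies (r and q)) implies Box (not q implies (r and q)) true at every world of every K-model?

Tableau for the negation not (Box Box (not q implies (r and q)) implies Box (not q implies (r and q))):
1. not (Box Box (not q implies (r and q)) implies Box (not q implies (r and q))), u
2. Box Box (not q implies (r and q)), u
3. not Box (not q implies (r and q)), u
4. not (not q implies (r and q)), v
5. not q, v
6. not (r and q), v
7. Box (not q implies (r and q)), v
Accessibility: uRv
The negation has an open branch (countermodel exists).

Invalid (countermodel exists)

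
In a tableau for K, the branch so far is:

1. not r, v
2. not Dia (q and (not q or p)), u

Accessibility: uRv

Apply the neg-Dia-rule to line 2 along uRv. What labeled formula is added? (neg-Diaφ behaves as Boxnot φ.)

neg-Diaφ behaves as Boxnot φ: propagate the negated body to each accessible world.

not (q and (not q or p)), v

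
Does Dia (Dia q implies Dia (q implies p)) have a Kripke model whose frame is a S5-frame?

Satisfiable (open branch found)

1. Dia (Dia q implies Dia (q implies p)), u
2. Dia q implies Dia (q implies p), v
3. Dia (q implies p), v
4. q implies p, w
5. p, w
Accessibility: uRu, uRv, uRw, vRu, vRv, vRw, wRu, wRv, wRw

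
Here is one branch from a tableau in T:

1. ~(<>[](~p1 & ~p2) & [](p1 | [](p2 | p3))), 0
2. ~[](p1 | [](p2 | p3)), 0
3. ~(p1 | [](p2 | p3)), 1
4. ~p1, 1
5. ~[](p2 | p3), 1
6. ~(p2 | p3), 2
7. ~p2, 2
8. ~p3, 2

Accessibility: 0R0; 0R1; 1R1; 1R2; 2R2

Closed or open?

No world carries both an atom and its negation.

Not closed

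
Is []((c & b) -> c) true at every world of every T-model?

Tableau for the negation ~[]((c & b) -> c):
1. ~[]((c & b) -> c), u
2. ~((c & b) -> c), v
3. c & b, v
4. ~c, v
5. c, v
6. b, v
Accessibility: uRu, uRv, vRv
Branch closes: c and ~c both at v.
All branches of the negation close; one closing branch shown above.

Valid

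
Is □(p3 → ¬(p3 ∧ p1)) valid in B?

Invalid (countermodel exists)

Tableau for the negation ¬□(p3 → ¬(p3 ∧ p1)):
1. ¬□(p3 → ¬(p3 ∧ p1)), u
2. ¬(p3 → ¬(p3 ∧ p1)), v
3. p3, v
4. p3 ∧ p1, v
5. p1, v
Accessibility: uRu, uRv, vRu, vRv
The negation has an open branch (countermodel exists).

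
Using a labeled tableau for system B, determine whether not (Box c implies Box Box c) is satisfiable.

1. not (Box c implies Box Box c), w0
2. Box c, w0
3. not Box Box c, w0
4. c, w0
5. not Box c, w1
6. c, w1
7. not c, w2
Accessibility: w0Rw0, w0Rw1, w1Rw0, w1Rw1, w1Rw2, w2Rw1, w2Rw2

Satisfiable (open branch found)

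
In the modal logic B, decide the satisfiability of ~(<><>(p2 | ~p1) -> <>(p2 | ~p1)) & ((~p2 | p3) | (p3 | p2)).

Yes, satisfiable

1. ~(<><>(p2 | ~p1) -> <>(p2 | ~p1)) & ((~p2 | p3) | (p3 | p2)), u
2. ~(<><>(p2 | ~p1) -> <>(p2 | ~p1)), u
3. (~p2 | p3) | (p3 | p2), u
4. <><>(p2 | ~p1), u
5. ~<>(p2 | ~p1), u
6. ~(p2 | ~p1), u
7. ~p2, u
8. p1, u
9. p3 | p2, u
10. p3, u
11. <>(p2 | ~p1), v
12. ~(p2 | ~p1), v
13. ~p2, v
14. p1, v
15. p2 | ~p1, w
16. ~p1, w
Accessibility: uRu, uRv, vRu, vRv, vRw, wRv, wRw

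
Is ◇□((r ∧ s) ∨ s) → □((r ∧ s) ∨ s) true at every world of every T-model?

No, not valid

Tableau for the negation ¬(◇□((r ∧ s) ∨ s) → □((r ∧ s) ∨ s)):
1. ¬(◇□((r ∧ s) ∨ s) → □((r ∧ s) ∨ s)), 0
2. ◇□((r ∧ s) ∨ s), 0
3. ¬□((r ∧ s) ∨ s), 0
4. □((r ∧ s) ∨ s), 1
5. (r ∧ s) ∨ s, 1
6. s, 1
7. ¬((r ∧ s) ∨ s), 2
8. ¬(r ∧ s), 2
9. ¬s, 2
Accessibility: 0R0, 0R1, 0R2, 1R1, 2R2
The negation has an open branch (countermodel exists).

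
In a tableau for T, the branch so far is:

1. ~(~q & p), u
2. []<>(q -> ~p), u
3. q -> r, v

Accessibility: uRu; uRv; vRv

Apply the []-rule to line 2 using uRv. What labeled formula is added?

<>(q -> ~p), v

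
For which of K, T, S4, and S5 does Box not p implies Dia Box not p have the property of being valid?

K-tableau for the negation not (Box not p implies Dia Box not p):
1. not (Box not p implies Dia Box not p), w0
2. Box not p, w0   [neg-implies-rule on 1]
3. not Dia Box not p, w0   [neg-implies-rule on 1]
Complete open branch: countermodel on a K-frame, so not valid in K.
T-tableau for the negation not (Box not p implies Dia Box not p):
1. not (Box not p implies Dia Box not p), w0
2. Box not p, w0   [neg-implies-rule on 1]
3. not Dia Box not p, w0   [neg-implies-rule on 1]
4. not p, w0   [Box-rule on 2 via w0Rw0]
5. not Box not p, w0   [neg-Dia-rule on 3 via w0Rw0]
6. p, w1   [neg-Box-rule on 5: fresh world w1, w0Rw1]
7. not p, w1   [Box-rule on 2 via w0Rw1]
Accessibility: w0Rw0, w0Rw1, w1Rw1
Branch closes: p and not p both at w1.
Every branch closes (one shown): valid in T, hence also in S4, S5 (every theorem of T is a theorem of S4 and S5).

T, S4, S5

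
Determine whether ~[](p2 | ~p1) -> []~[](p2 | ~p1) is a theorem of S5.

Yes, valid

Tableau for the negation ~(~[](p2 | ~p1) -> []~[](p2 | ~p1)):
1. ~(~[](p2 | ~p1) -> []~[](p2 | ~p1)), 0
2. ~[](p2 | ~p1), 0   [~->-rule on 1]
3. ~[]~[](p2 | ~p1), 0   [~->-rule on 1]
4. ~(p2 | ~p1), 1   [~[]-rule on 2: fresh world 1, 0R1]
5. ~p2, 1   [~|-rule on 4]
6. p1, 1   [~|-rule on 4]
7. [](p2 | ~p1), 2   [~[]-rule on 3: fresh world 2, 0R2]
8. p2 | ~p1, 0   [[]-rule on 7 via 2R0]
9. p2 | ~p1, 1   [[]-rule on 7 via 2R1]
10. p2 | ~p1, 2   [[]-rule on 7 via 2R2]
11. ~p1, 0   [|-rule on 8 (branches; this branch)]
12. ~p1, 1   [|-rule on 9 (branches; this branch)]
Accessibility: 0R0, 0R1, 0R2, 1R0, 1R1, 1R2, 2R0, 2R1, 2R2
Branch closes: p1 and ~p1 both at 1.
Every branch of the negation's tableau closes; the branch above is one of them.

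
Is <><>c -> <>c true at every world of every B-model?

Invalid (countermodel exists)

Tableau for the negation ~(<><>c -> <>c):
1. ~(<><>c -> <>c), 0
2. <><>c, 0
3. ~<>c, 0
4. ~c, 0
5. <>c, 1
6. ~c, 1
7. c, 2
Accessibility: 0R0, 0R1, 1R0, 1R1, 1R2, 2R1, 2R2
The negation has an open branch (countermodel exists).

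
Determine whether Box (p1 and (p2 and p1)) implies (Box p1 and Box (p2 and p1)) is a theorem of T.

Yes, valid

Tableau for the negation not (Box (p1 and (p2 and p1)) implies (Box p1 and Box (p2 and p1))):
1. not (Box (p1 and (p2 and p1)) implies (Box p1 and Box (p2 and p1))), u
2. Box (p1 and (p2 and p1)), u   [neg-implies-rule on 1]
3. not (Box p1 and Box (p2 and p1)), u   [neg-implies-rule on 1]
4. p1 and (p2 and p1), u   [Box-rule on 2 via uRu]
5. p1, u   [and-rule on 4]
6. p2 and p1, u   [and-rule on 4]
7. p2, u   [and-rule on 6]
8. not Box (p2 and p1), u   [neg-and-rule on 3 (branches; this branch)]
9. not (p2 and p1), v   [neg-Box-rule on 8: fresh world v, uRv]
10. p1 and (p2 and p1), v   [Box-rule on 2 via uRv]
11. p1, v   [and-rule on 10]
12. p2 and p1, v   [and-rule on 10]
13. p2, v   [and-rule on 12]
14. not p1, v   [neg-and-rule on 9 (branches; this branch)]
Accessibility: uRu, uRv, vRv
Branch closes: p1 and not p1 both at v.
All branches of the negation close; one closing branch shown above.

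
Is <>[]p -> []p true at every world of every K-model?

Tableau for the negation ~(<>[]p -> []p):
1. ~(<>[]p -> []p), w0
2. <>[]p, w0
3. ~[]p, w0
4. []p, w1
5. ~p, w2
Accessibility: w0Rw1, w0Rw2
The negation has an open branch (countermodel exists).

Invalid (countermodel exists)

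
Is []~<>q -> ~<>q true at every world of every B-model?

Tableau for the negation ~([]~<>q -> ~<>q):
1. ~([]~<>q -> ~<>q), w0
2. []~<>q, w0
3. <>q, w0
4. ~<>q, w0
5. ~q, w0
6. q, w1
7. ~<>q, w1
8. ~q, w1
Accessibility: w0Rw0, w0Rw1, w1Rw0, w1Rw1
Branch closes: q and ~q both at w1.
All branches of the negation close; one closing branch shown above.

Valid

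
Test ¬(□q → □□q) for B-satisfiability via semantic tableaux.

Yes, satisfiable

1. ¬(□q → □□q), 0
2. □q, 0
3. ¬□□q, 0
4. q, 0
5. ¬□q, 1
6. q, 1
7. ¬q, 2
Accessibility: 0R0, 0R1, 1R0, 1R1, 1R2, 2R1, 2R2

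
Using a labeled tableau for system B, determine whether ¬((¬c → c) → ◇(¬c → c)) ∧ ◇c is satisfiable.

No, unsatisfiable

1. ¬((¬c → c) → ◇(¬c → c)) ∧ ◇c, 0
2. ¬((¬c → c) → ◇(¬c → c)), 0   [∧-rule on 1]
3. ◇c, 0   [∧-rule on 1]
4. ¬c → c, 0   [¬→-rule on 2]
5. ¬◇(¬c → c), 0   [¬→-rule on 2]
6. ¬(¬c → c), 0   [¬◇-rule on 5 via 0R0]
7. ¬c, 0   [¬→-rule on 6]
8. c, 0   [→-rule on 4 (branches; this branch)]
Accessibility: 0R0
Branch closes: c and ¬c both at 0.
(One branch shown.) All branches close.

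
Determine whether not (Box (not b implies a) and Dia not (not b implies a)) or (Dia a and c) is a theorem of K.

Tableau for the negation not (not (Box (not b implies a) and Dia not (not b implies a)) or (Dia a and c)):
1. not (not (Box (not b implies a) and Dia not (not b implies a)) or (Dia a and c)), w0
2. Box (not b implies a) and Dia not (not b implies a), w0   [neg-or-rule on 1]
3. not (Dia a and c), w0   [neg-or-rule on 1]
4. Box (not b implies a), w0   [and-rule on 2]
5. Dia not (not b implies a), w0   [and-rule on 2]
6. not c, w0   [neg-and-rule on 3 (branches; this branch)]
7. not (not b implies a), w1   [Dia-rule on 5: fresh world w1, w0Rw1]
8. not b, w1   [neg-implies-rule on 7]
9. not a, w1   [neg-implies-rule on 7]
10. not b implies a, w1   [Box-rule on 4 via w0Rw1]
11. a, w1   [implies-rule on 10 (branches; this branch)]
Accessibility: w0Rw1
Branch closes: a and not a both at w1.
Every branch of the negation's tableau closes; the branch above is one of them.

Valid in K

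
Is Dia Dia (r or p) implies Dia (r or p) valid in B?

Invalid (countermodel exists)

Tableau for the negation not (Dia Dia (r or p) implies Dia (r or p)):
1. not (Dia Dia (r or p) implies Dia (r or p)), 0
2. Dia Dia (r or p), 0
3. not Dia (r or p), 0
4. not (r or p), 0
5. not r, 0
6. not p, 0
7. Dia (r or p), 1
8. not (r or p), 1
9. not r, 1
10. not p, 1
11. r or p, 2
12. p, 2
Accessibility: 0R0, 0R1, 1R0, 1R1, 1R2, 2R1, 2R2
The negation has an open branch (countermodel exists).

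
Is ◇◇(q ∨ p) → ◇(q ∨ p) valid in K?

Tableau for the negation ¬(◇◇(q ∨ p) → ◇(q ∨ p)):
1. ¬(◇◇(q ∨ p) → ◇(q ∨ p)), 0
2. ◇◇(q ∨ p), 0
3. ¬◇(q ∨ p), 0
4. ◇(q ∨ p), 1
5. ¬(q ∨ p), 1
6. ¬q, 1
7. ¬p, 1
8. q ∨ p, 2
9. p, 2
Accessibility: 0R1, 1R2
The negation has an open branch (countermodel exists).

No, not valid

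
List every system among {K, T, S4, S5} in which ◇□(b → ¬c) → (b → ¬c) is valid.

S5

S4-tableau for the negation ¬(◇□(b → ¬c) → (b → ¬c)):
1. ¬(◇□(b → ¬c) → (b → ¬c)), w0
2. ◇□(b → ¬c), w0
3. ¬(b → ¬c), w0
4. b, w0
5. c, w0
6. □(b → ¬c), w1
7. b → ¬c, w1
8. ¬c, w1
Accessibility: w0Rw0, w0Rw1, w1Rw1
Complete open branch: countermodel on an S4-frame, so not valid in S4, nor in K, T (the same frame is also a K-frame and a T-frame).
S5-tableau for the negation ¬(◇□(b → ¬c) → (b → ¬c)):
1. ¬(◇□(b → ¬c) → (b → ¬c)), w0
2. ◇□(b → ¬c), w0
3. ¬(b → ¬c), w0
4. b, w0
5. c, w0
6. □(b → ¬c), w1
7. b → ¬c, w0
8. b → ¬c, w1
9. ¬c, w0
Accessibility: w0Rw0, w0Rw1, w1Rw0, w1Rw1
Branch closes: c and ¬c both at w0.
Every branch closes (one shown): valid in S5.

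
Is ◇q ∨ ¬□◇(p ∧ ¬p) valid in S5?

Valid

Tableau for the negation ¬(◇q ∨ ¬□◇(p ∧ ¬p)):
1. ¬(◇q ∨ ¬□◇(p ∧ ¬p)), u
2. ¬◇q, u   [¬∨-rule on 1]
3. □◇(p ∧ ¬p), u   [¬∨-rule on 1]
4. ¬q, u   [¬◇-rule on 2 via uRu]
5. ◇(p ∧ ¬p), u   [□-rule on 3 via uRu]
6. p ∧ ¬p, v   [◇-rule on 5: fresh world v, uRv]
7. p, v   [∧-rule on 6]
8. ¬p, v   [∧-rule on 6]
Accessibility: uRu, uRv, vRu, vRv
Branch closes: p and ¬p both at v.
Every branch of the negation's tableau closes; the branch above is one of them.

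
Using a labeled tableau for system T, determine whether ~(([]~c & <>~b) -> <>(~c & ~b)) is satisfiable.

Unsatisfiable (every branch closes)

1. ~(([]~c & <>~b) -> <>(~c & ~b)), 0
2. []~c & <>~b, 0
3. ~<>(~c & ~b), 0
4. []~c, 0
5. <>~b, 0
6. ~(~c & ~b), 0
7. ~c, 0
8. b, 0
9. ~b, 1
10. ~(~c & ~b), 1
11. ~c, 1
12. b, 1
Accessibility: 0R0, 0R1, 1R1
Branch closes: b and ~b both at 1.
Every branch closes; the branch above is one of them.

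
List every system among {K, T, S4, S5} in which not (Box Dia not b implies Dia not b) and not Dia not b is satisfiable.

K-tableau for the formula:
1. not (Box Dia not b implies Dia not b) and not Dia not b, 0
2. not (Box Dia not b implies Dia not b), 0
3. not Dia not b, 0
4. Box Dia not b, 0
Complete open branch: satisfiable in K.
T-tableau for the formula:
1. not (Box Dia not b implies Dia not b) and not Dia not b, 0
2. not (Box Dia not b implies Dia not b), 0
3. not Dia not b, 0
4. Box Dia not b, 0
5. b, 0
6. Dia not b, 0
7. not b, 1
8. b, 1
Accessibility: 0R0, 0R1, 1R1
Branch closes: b and not b both at 1.
Every branch closes (one shown): unsatisfiable in T, hence also in S4, S5 (every S4/S5-frame is a T-frame).

K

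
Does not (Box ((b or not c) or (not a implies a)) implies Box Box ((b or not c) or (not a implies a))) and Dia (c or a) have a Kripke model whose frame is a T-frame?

Satisfiable

1. not (Box ((b or not c) or (not a implies a)) implies Box Box ((b or not c) or (not a implies a))) and Dia (c or a), u
2. not (Box ((b or not c) or (not a implies a)) implies Box Box ((b or not c) or (not a implies a))), u   [and-rule on 1]
3. Dia (c or a), u   [and-rule on 1]
4. Box ((b or not c) or (not a implies a)), u   [neg-implies-rule on 2]
5. not Box Box ((b or not c) or (not a implies a)), u   [neg-implies-rule on 2]
6. (b or not c) or (not a implies a), u   [Box-rule on 4 via uRu]
7. not a implies a, u   [or-rule on 6 (branches; this branch)]
8. a, u   [implies-rule on 7 (branches; this branch)]
9. c or a, v   [Dia-rule on 3: fresh world v, uRv]
10. (b or not c) or (not a implies a), v   [Box-rule on 4 via uRv]
11. a, v   [or-rule on 9 (branches; this branch)]
12. not a implies a, v   [or-rule on 10 (branches; this branch)]
13. not Box ((b or not c) or (not a implies a)), w   [neg-Box-rule on 5: fresh world w, uRw]
14. (b or not c) or (not a implies a), w   [Box-rule on 4 via uRw]
15. not a implies a, w   [or-rule on 14 (branches; this branch)]
16. a, w   [implies-rule on 15 (branches; this branch)]
17. not ((b or not c) or (not a implies a)), x   [neg-Box-rule on 13: fresh world x, wRx]
18. not (b or not c), x   [neg-or-rule on 17]
19. not (not a implies a), x   [neg-or-rule on 17]
20. not b, x   [neg-or-rule on 18]
21. c, x   [neg-or-rule on 18]
22. not a, x   [neg-implies-rule on 19]
Accessibility: uRu, uRv, uRw, vRv, wRw, wRx, xRx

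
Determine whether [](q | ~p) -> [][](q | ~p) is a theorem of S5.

Valid

Tableau for the negation ~([](q | ~p) -> [][](q | ~p)):
1. ~([](q | ~p) -> [][](q | ~p)), u
2. [](q | ~p), u
3. ~[][](q | ~p), u
4. q | ~p, u
5. ~p, u
6. ~[](q | ~p), v
7. q | ~p, v
8. ~p, v
9. ~(q | ~p), w
10. ~q, w
11. p, w
12. q | ~p, w
13. ~p, w
Accessibility: uRu, uRv, uRw, vRu, vRv, vRw, wRu, wRv, wRw
Branch closes: p and ~p both at w.
Every branch of the negation's tableau closes; the branch above is one of them.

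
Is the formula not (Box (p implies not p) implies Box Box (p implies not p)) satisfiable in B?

Satisfiable (open branch found)

1. not (Box (p implies not p) implies Box Box (p implies not p)), w0
2. Box (p implies not p), w0   [neg-implies-rule on 1]
3. not Box Box (p implies not p), w0   [neg-implies-rule on 1]
4. p implies not p, w0   [Box-rule on 2 via w0Rw0]
5. not p, w0   [implies-rule on 4 (branches; this branch)]
6. not Box (p implies not p), w1   [neg-Box-rule on 3: fresh world w1, w0Rw1]
7. p implies not p, w1   [Box-rule on 2 via w0Rw1]
8. not p, w1   [implies-rule on 7 (branches; this branch)]
9. not (p implies not p), w2   [neg-Box-rule on 6: fresh world w2, w1Rw2]
10. p, w2   [neg-implies-rule on 9]
Accessibility: w0Rw0, w0Rw1, w1Rw0, w1Rw1, w1Rw2, w2Rw1, w2Rw2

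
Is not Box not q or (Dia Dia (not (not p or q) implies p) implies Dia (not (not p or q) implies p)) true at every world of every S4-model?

Tableau for the negation not (not Box not q or (Dia Dia (not (not p or q) implies p) implies Dia (not (not p or q) implies p))):
1. not (not Box not q or (Dia Dia (not (not p or q) implies p) implies Dia (not (not p or q) implies p))), u
2. Box not q, u
3. not (Dia Dia (not (not p or q) implies p) implies Dia (not (not p or q) implies p)), u
4. Dia Dia (not (not p or q) implies p), u
5. not Dia (not (not p or q) implies p), u
6. not q, u
7. not (not (not p or q) implies p), u
8. not (not p or q), u
9. not p, u
10. p, u
Accessibility: uRu
Branch closes: p and not p both at u.
Every branch of the negation's tableau closes; the branch above is one of them.

Valid in S4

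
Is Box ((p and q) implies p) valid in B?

Valid in B

Tableau for the negation not Box ((p and q) implies p):
1. not Box ((p and q) implies p), u
2. not ((p and q) implies p), v
3. p and q, v
4. not p, v
5. p, v
6. q, v
Accessibility: uRu, uRv, vRu, vRv
Branch closes: p and not p both at v.
All branches of the negation close; one closing branch shown above.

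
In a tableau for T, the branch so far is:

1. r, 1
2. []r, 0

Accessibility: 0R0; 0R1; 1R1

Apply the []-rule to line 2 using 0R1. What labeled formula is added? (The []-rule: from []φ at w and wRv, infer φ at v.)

r, 1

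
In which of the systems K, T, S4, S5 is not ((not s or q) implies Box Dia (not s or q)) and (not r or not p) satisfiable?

K, T, S4

S5-tableau for the formula:
1. not ((not s or q) implies Box Dia (not s or q)) and (not r or not p), u
2. not ((not s or q) implies Box Dia (not s or q)), u   [and-rule on 1]
3. not r or not p, u   [and-rule on 1]
4. not s or q, u   [neg-implies-rule on 2]
5. not Box Dia (not s or q), u   [neg-implies-rule on 2]
6. not p, u   [or-rule on 3 (branches; this branch)]
7. q, u   [or-rule on 4 (branches; this branch)]
8. not Dia (not s or q), v   [neg-Box-rule on 5: fresh world v, uRv]
9. not (not s or q), u   [neg-Dia-rule on 8 via vRu]
10. s, u   [neg-or-rule on 9]
11. not q, u   [neg-or-rule on 9]
Accessibility: uRu, uRv, vRu, vRv
Branch closes: q and not q both at u.
Every branch closes (one shown): unsatisfiable in S5.
S4-tableau for the formula:
1. not ((not s or q) implies Box Dia (not s or q)) and (not r or not p), u
2. not ((not s or q) implies Box Dia (not s or q)), u   [and-rule on 1]
3. not r or not p, u   [and-rule on 1]
4. not s or q, u   [neg-implies-rule on 2]
5. not Box Dia (not s or q), u   [neg-implies-rule on 2]
6. not p, u   [or-rule on 3 (branches; this branch)]
7. q, u   [or-rule on 4 (branches; this branch)]
8. not Dia (not s or q), v   [neg-Box-rule on 5: fresh world v, uRv]
9. not (not s or q), v   [neg-Dia-rule on 8 via vRv]
10. s, v   [neg-or-rule on 9]
11. not q, v   [neg-or-rule on 9]
Accessibility: uRu, uRv, vRv
Complete open branch: satisfiable in S4, hence also in K, T (this S4-model is also a K-model and a T-model).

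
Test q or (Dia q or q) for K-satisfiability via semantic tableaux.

Satisfiable (open branch found)

1. q or (Dia q or q), 0
2. Dia q or q, 0
3. q, 0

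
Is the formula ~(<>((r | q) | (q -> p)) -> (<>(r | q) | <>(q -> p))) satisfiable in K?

Unsatisfiable (every branch closes)

1. ~(<>((r | q) | (q -> p)) -> (<>(r | q) | <>(q -> p))), w0
2. <>((r | q) | (q -> p)), w0
3. ~(<>(r | q) | <>(q -> p)), w0
4. ~<>(r | q), w0
5. ~<>(q -> p), w0
6. (r | q) | (q -> p), w1
7. ~(r | q), w1
8. ~r, w1
9. ~q, w1
10. ~(q -> p), w1
11. q, w1
12. ~p, w1
Accessibility: w0Rw1
Branch closes: q and ~q both at w1.
(One branch shown.) All branches close.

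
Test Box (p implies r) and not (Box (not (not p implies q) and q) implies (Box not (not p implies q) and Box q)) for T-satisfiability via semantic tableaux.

1. Box (p implies r) and not (Box (not (not p implies q) and q) implies (Box not (not p implies q) and Box q)), u
2. Box (p implies r), u
3. not (Box (not (not p implies q) and q) implies (Box not (not p implies q) and Box q)), u
4. Box (not (not p implies q) and q), u
5. not (Box not (not p implies q) and Box q), u
6. p implies r, u
7. not (not p implies q) and q, u
8. not (not p implies q), u
9. q, u
10. not p, u
11. not q, u
Accessibility: uRu
Branch closes: q and not q both at u.
All branches of the tableau close; one closing branch shown above.

Unsatisfiable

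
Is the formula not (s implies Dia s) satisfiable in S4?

Unsatisfiable

1. not (s implies Dia s), u
2. s, u
3. not Dia s, u
4. not s, u
Accessibility: uRu
Branch closes: s and not s both at u.
Every branch closes; the branch above is one of them.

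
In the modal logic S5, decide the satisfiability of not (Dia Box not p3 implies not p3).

No, unsatisfiable

1. not (Dia Box not p3 implies not p3), w0
2. Dia Box not p3, w0   [neg-implies-rule on 1]
3. p3, w0   [neg-implies-rule on 1]
4. Box not p3, w1   [Dia-rule on 2: fresh world w1, w0Rw1]
5. not p3, w0   [Box-rule on 4 via w1Rw0]
Accessibility: w0Rw0, w0Rw1, w1Rw0, w1Rw1
Branch closes: p3 and not p3 both at w0.
All branches of the tableau close; one closing branch shown above.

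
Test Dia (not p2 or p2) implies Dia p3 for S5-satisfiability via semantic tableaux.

Yes, satisfiable

1. Dia (not p2 or p2) implies Dia p3, 0
2. Dia p3, 0
3. p3, 1
Accessibility: 0R0, 0R1, 1R0, 1R1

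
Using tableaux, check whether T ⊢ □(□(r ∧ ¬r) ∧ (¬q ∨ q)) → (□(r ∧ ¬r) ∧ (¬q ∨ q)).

Tableau for the negation ¬(□(□(r ∧ ¬r) ∧ (¬q ∨ q)) → (□(r ∧ ¬r) ∧ (¬q ∨ q))):
1. ¬(□(□(r ∧ ¬r) ∧ (¬q ∨ q)) → (□(r ∧ ¬r) ∧ (¬q ∨ q))), u
2. □(□(r ∧ ¬r) ∧ (¬q ∨ q)), u   [¬→-rule on 1]
3. ¬(□(r ∧ ¬r) ∧ (¬q ∨ q)), u   [¬→-rule on 1]
4. □(r ∧ ¬r) ∧ (¬q ∨ q), u   [□-rule on 2 via uRu]
5. □(r ∧ ¬r), u   [∧-rule on 4]
6. ¬q ∨ q, u   [∧-rule on 4]
7. r ∧ ¬r, u   [□-rule on 5 via uRu]
8. r, u   [∧-rule on 7]
9. ¬r, u   [∧-rule on 7]
Accessibility: uRu
Branch closes: r and ¬r both at u.
Every branch of the negation's tableau closes; the branch above is one of them.

Valid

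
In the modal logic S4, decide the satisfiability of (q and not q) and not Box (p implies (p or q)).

Unsatisfiable (every branch closes)

1. (q and not q) and not Box (p implies (p or q)), w0
2. q and not q, w0   [and-rule on 1]
3. not Box (p implies (p or q)), w0   [and-rule on 1]
4. q, w0   [and-rule on 2]
5. not q, w0   [and-rule on 2]
Accessibility: w0Rw0
Branch closes: q and not q both at w0.
(One branch shown.) All branches close.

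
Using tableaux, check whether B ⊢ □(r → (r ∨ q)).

Tableau for the negation ¬□(r → (r ∨ q)):
1. ¬□(r → (r ∨ q)), u
2. ¬(r → (r ∨ q)), v   [¬□-rule on 1: fresh world v, uRv]
3. r, v   [¬→-rule on 2]
4. ¬(r ∨ q), v   [¬→-rule on 2]
5. ¬r, v   [¬∨-rule on 4]
6. ¬q, v   [¬∨-rule on 4]
Accessibility: uRu, uRv, vRu, vRv
Branch closes: r and ¬r both at v.
Every branch of the negation's tableau closes; the branch above is one of them.

Valid in B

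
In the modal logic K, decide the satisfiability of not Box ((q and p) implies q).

1. not Box ((q and p) implies q), 0
2. not ((q and p) implies q), 1
3. q and p, 1
4. not q, 1
5. q, 1
6. p, 1
Accessibility: 0R1
Branch closes: q and not q both at 1.
All branches of the tableau close; one closing branch shown above.

Unsatisfiable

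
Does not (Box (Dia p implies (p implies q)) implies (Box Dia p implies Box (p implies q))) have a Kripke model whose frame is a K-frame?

1. not (Box (Dia p implies (p implies q)) implies (Box Dia p implies Box (p implies q))), 0
2. Box (Dia p implies (p implies q)), 0   [neg-implies-rule on 1]
3. not (Box Dia p implies Box (p implies q)), 0   [neg-implies-rule on 1]
4. Box Dia p, 0   [neg-implies-rule on 3]
5. not Box (p implies q), 0   [neg-implies-rule on 3]
6. not (p implies q), 1   [neg-Box-rule on 5: fresh world 1, 0R1]
7. p, 1   [neg-implies-rule on 6]
8. not q, 1   [neg-implies-rule on 6]
9. Dia p implies (p implies q), 1   [Box-rule on 2 via 0R1]
10. Dia p, 1   [Box-rule on 4 via 0R1]
11. not Dia p, 1   [implies-rule on 9 (branches; this branch)]
12. p, 2   [Dia-rule on 10: fresh world 2, 1R2]
13. not p, 2   [neg-Dia-rule on 11 via 1R2]
Accessibility: 0R1, 1R2
Branch closes: p and not p both at 2.
All branches of the tableau close; one closing branch shown above.

Unsatisfiable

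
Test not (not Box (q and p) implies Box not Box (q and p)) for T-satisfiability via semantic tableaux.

1. not (not Box (q and p) implies Box not Box (q and p)), 0
2. not Box (q and p), 0
3. not Box not Box (q and p), 0
4. not (q and p), 1
5. not p, 1
6. Box (q and p), 2
7. q and p, 2
8. q, 2
9. p, 2
Accessibility: 0R0, 0R1, 0R2, 1R1, 2R2

Yes, satisfiable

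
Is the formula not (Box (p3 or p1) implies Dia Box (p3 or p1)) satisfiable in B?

No, unsatisfiable

1. not (Box (p3 or p1) implies Dia Box (p3 or p1)), 0
2. Box (p3 or p1), 0
3. not Dia Box (p3 or p1), 0
4. p3 or p1, 0
5. not Box (p3 or p1), 0
6. p1, 0
7. not (p3 or p1), 1
8. not p3, 1
9. not p1, 1
10. p3 or p1, 1
11. not Box (p3 or p1), 1
12. p1, 1
Accessibility: 0R0, 0R1, 1R0, 1R1
Branch closes: p1 and not p1 both at 1.
All branches of the tableau close; one closing branch shown above.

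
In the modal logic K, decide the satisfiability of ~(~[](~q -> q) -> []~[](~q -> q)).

Satisfiable (open branch found)

1. ~(~[](~q -> q) -> []~[](~q -> q)), w0
2. ~[](~q -> q), w0   [~->-rule on 1]
3. ~[]~[](~q -> q), w0   [~->-rule on 1]
4. ~(~q -> q), w1   [~[]-rule on 2: fresh world w1, w0Rw1]
5. ~q, w1   [~->-rule on 4]
6. [](~q -> q), w2   [~[]-rule on 3: fresh world w2, w0Rw2]
Accessibility: w0Rw1, w0Rw2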